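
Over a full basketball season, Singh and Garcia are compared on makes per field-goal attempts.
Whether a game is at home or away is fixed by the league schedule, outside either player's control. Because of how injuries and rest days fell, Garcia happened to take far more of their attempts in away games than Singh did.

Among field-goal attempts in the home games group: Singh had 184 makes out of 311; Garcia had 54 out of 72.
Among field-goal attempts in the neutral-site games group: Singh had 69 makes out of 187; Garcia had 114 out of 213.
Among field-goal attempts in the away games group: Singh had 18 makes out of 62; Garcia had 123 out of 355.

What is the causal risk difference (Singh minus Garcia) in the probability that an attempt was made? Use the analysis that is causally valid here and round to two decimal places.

-0.13

The stratified and pooled comparisons disagree (Garcia wins within each game venue; Singh wins overall), so the answer turns on the causal role of game venue.
Game venue satisfies the back-door criterion: it is not a descendant of the player, and it blocks the spurious path from player to outcome. Adjusting for it (i.e., using the within-game venue rates) gives the causal effect.
Adjusting over the population distribution of game venue: 0.319·(0.592−0.750) + 0.333·(0.369−0.535) + 0.347·(0.290−0.346) = -0.125.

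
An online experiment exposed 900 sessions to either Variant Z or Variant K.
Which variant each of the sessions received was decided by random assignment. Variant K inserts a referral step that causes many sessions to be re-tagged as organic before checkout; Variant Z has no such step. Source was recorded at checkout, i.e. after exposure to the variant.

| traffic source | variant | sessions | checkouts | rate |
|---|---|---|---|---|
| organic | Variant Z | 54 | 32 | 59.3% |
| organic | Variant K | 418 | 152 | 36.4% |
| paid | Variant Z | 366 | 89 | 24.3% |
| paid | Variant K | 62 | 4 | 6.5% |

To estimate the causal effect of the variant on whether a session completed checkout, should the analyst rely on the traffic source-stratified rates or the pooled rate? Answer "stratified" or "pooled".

pooled

Variant Z is higher inside every traffic source stratum but Variant K is higher in aggregate. Whether to stratify depends on how traffic source relates to the variant.
Traffic source is recorded after the variant and is itself shifted by it — it sits on the causal path from variant to outcome. Conditioning on a mediator would strip out part of the effect we want; the pooled comparison gives the total causal effect.
Pooled: Variant Z 28.8% vs Variant K 32.5%; Variant K is higher overall.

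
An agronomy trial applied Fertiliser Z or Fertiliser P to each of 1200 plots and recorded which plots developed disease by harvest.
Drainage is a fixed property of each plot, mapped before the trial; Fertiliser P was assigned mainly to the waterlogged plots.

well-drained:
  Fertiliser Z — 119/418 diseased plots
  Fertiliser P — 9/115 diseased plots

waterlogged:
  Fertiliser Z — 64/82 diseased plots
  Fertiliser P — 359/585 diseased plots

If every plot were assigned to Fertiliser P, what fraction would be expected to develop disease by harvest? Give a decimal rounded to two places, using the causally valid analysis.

0.38

Since field drainage is a pre-existing factor (not a product of the fertiliser) and it affects the outcome on its own, it is a confounder. The stratified rates, not the pooled rate, identify the causal effect.
Standardising Fertiliser P to the population field drainage mix: 0.444·9/115 + 0.556·359/585 = 0.376.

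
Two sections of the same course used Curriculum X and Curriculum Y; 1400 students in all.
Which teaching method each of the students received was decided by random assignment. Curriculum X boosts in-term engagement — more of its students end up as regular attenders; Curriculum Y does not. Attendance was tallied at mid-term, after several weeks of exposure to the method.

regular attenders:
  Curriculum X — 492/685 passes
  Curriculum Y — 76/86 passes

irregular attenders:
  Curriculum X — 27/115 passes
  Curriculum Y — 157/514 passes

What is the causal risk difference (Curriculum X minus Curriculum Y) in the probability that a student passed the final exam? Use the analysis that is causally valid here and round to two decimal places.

Curriculum Y is higher inside every mid-term attendance stratum but Curriculum X is higher in aggregate. Whether to stratify depends on how mid-term attendance relates to the teaching method.
Mid-term attendance lies on the pathway teaching method → mid-term attendance → outcome, so adjusting for it blocks the indirect effect. For the total causal effect of teaching method, use the unadjusted pooled rates.
The causal difference is the pooled difference: 0.649 − 0.388 = +0.260.

+0.26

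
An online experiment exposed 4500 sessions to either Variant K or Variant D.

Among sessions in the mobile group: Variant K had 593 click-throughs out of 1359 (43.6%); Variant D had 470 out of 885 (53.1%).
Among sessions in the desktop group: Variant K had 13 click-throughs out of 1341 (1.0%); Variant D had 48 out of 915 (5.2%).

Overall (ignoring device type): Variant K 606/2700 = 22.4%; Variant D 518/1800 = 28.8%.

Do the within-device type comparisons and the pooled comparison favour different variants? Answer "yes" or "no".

no

Within each device type level (mobile 43.6% vs 53.1%; desktop 1.0% vs 5.2%), Variant D has the higher rate every time. Pooled: 22.4% vs 28.8% — Variant D has the higher rate overall. They agree.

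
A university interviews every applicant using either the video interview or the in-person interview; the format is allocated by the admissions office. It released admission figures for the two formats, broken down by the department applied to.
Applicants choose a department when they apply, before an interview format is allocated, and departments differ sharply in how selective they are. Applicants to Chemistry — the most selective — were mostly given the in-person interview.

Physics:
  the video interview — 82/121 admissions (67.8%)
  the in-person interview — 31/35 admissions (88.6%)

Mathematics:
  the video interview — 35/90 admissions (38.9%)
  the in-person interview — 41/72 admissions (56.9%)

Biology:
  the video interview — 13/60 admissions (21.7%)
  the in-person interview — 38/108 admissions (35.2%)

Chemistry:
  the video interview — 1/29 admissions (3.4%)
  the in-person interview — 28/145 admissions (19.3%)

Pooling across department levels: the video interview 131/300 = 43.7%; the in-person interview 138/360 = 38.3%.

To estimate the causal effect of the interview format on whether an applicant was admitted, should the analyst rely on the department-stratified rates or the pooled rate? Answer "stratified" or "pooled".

stratified

the in-person interview is higher inside every department stratum but the video interview is higher in aggregate. Whether to stratify depends on how department relates to the interview format.
Here department is a common cause — it drives both which interview format a case falls under and the outcome. The crude comparison mixes populations; the stratum-specific rates are the causally relevant ones.
Within each level — Physics: 67.8% vs 88.6%; Mathematics: 38.9% vs 56.9%; Biology: 21.7% vs 35.2%; Chemistry: 3.4% vs 19.3% — the in-person interview is higher every time.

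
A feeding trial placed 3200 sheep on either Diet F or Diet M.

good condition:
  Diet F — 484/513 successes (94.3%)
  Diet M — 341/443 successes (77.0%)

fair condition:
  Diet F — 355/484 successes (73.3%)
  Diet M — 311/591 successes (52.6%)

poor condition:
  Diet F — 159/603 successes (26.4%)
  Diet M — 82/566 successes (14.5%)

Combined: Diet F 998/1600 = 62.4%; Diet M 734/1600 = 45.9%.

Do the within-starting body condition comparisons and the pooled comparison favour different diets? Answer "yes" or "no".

Within each starting body condition level (good condition 94.3% vs 77.0%; fair condition 73.3% vs 52.6%; poor condition 26.4% vs 14.5%), Diet F has the higher rate every time. Pooled: 62.4% vs 45.9% — Diet F has the higher rate overall. They agree.

no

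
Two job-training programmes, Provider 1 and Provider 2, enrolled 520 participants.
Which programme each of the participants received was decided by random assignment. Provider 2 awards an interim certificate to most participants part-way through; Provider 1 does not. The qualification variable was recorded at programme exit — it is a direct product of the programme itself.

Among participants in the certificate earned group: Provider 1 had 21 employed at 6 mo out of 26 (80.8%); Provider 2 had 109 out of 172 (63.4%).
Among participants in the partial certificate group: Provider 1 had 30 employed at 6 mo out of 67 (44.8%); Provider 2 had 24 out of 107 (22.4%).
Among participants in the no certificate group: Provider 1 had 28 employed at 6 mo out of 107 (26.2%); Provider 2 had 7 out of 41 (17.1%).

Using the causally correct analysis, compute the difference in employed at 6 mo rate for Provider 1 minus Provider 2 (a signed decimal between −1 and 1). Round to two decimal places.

-0.04

The stratified and pooled comparisons disagree (Provider 1 wins within each qualification attained during the programme; Provider 2 wins overall), so the answer turns on the causal role of qualification attained during the programme.
Stratifying would compare programmes among participants the programmes themselves sorted into qualification attained during the programme groups — a form of selection on an intermediate. The unconditioned pooled rates give the total causal effect.
The causal difference is the pooled difference: 0.395 − 0.438 = -0.043.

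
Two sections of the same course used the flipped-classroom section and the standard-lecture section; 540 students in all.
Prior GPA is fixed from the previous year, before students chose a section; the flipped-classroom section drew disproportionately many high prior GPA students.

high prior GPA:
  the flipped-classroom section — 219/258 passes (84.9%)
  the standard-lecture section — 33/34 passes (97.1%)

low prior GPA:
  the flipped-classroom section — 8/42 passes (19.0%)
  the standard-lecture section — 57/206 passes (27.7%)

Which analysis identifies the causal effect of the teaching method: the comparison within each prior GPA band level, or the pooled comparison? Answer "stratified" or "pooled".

stratified

The prior GPA band-specific comparison favours the standard-lecture section throughout, but the pooled figures favour the flipped-classroom section. The question is whether to condition on prior GPA band.
Here prior GPA band is a common cause — it drives both which teaching method a case falls under and the outcome. The crude comparison mixes populations; the stratum-specific rates are the causally relevant ones.
Within each level — high prior GPA: 84.9% vs 97.1%; low prior GPA: 19.0% vs 27.7% — the standard-lecture section is higher every time.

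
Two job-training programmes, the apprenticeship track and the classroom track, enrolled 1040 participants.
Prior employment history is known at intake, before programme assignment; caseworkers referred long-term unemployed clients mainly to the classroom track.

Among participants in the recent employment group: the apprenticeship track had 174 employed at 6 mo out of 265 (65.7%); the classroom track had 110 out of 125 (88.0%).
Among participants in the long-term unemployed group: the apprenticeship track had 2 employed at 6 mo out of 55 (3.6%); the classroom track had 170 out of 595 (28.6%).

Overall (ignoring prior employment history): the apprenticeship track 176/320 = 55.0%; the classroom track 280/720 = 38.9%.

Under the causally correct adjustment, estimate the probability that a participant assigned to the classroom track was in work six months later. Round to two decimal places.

0.51

Prior employment history is set before the programme has any effect — it is not caused by the programme — and it independently drives the outcome. That makes it a confounder, so the causal comparison is within prior employment history levels.
Standardising the classroom track to the population prior employment history mix: 0.375·110/125 + 0.625·170/595 = 0.509.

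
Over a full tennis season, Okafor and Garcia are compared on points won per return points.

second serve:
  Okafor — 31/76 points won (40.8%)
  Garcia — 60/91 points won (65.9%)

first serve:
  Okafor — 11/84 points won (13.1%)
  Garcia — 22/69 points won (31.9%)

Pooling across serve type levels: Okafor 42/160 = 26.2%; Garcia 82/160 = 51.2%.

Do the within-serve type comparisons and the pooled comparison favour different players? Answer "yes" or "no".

Within each serve type level (second serve 40.8% vs 65.9%; first serve 13.1% vs 31.9%), Garcia has the higher rate every time. Pooled: 26.2% vs 51.2% — Garcia has the higher rate overall. They agree.

no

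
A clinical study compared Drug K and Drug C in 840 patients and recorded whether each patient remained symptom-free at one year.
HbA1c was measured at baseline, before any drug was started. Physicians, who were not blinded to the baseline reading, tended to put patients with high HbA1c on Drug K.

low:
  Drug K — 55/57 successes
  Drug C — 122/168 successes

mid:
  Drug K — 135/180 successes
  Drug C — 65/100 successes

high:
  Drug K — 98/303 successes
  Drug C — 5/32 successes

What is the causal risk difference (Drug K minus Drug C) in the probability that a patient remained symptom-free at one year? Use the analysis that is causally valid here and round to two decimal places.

+0.16

Within every HbA1c level Drug K has the higher rate, yet pooled Drug C does — Simpson's reversal.
The imbalance in HbA1c arose from how patients were allocated, not from anything the drug did; and HbA1c independently affects the outcome. The pooled gap is confounded — condition on HbA1c.
Adjusting over the population distribution of HbA1c: 0.268·(0.965−0.726) + 0.333·(0.750−0.650) + 0.399·(0.323−0.156) = +0.164.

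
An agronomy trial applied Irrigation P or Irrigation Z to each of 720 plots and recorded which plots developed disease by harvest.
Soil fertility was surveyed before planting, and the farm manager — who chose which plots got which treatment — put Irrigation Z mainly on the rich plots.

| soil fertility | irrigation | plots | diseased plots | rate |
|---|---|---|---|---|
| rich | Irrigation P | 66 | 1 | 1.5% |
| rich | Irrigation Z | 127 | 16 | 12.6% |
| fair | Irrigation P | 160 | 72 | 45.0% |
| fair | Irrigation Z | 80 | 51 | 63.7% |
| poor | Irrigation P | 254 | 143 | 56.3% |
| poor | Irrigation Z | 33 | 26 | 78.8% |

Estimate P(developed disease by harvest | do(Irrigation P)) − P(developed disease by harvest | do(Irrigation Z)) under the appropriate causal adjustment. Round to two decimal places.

Nothing the irrigation does changes soil fertility; the imbalance is an allocation artefact. With soil fertility also predicting the outcome, the pooled figure is confounded, and the within-stratum comparison is the causal one.
Adjusting over the population distribution of soil fertility: 0.268·(0.015−0.126) + 0.333·(0.450−0.637) + 0.399·(0.563−0.788) = -0.182.

-0.18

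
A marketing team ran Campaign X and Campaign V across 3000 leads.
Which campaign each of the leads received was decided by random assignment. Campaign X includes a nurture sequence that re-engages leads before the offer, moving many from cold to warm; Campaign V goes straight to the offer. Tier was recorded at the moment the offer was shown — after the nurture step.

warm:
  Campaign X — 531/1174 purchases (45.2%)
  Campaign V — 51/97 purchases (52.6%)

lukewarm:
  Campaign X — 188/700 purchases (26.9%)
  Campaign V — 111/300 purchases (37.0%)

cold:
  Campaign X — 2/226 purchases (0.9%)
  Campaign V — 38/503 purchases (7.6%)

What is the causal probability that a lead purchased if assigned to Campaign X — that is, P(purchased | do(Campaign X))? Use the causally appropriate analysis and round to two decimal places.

0.34

Campaign V is higher inside every engagement tier stratum but Campaign X is higher in aggregate. Whether to stratify depends on how engagement tier relates to the campaign.
Stratifying would compare campaigns among leads the campaigns themselves sorted into engagement tier groups — a form of selection on an intermediate. The unconditioned pooled rates give the total causal effect.
So P(outcome | do(Campaign X)) is just the pooled rate for Campaign X: 721/2100 = 0.343.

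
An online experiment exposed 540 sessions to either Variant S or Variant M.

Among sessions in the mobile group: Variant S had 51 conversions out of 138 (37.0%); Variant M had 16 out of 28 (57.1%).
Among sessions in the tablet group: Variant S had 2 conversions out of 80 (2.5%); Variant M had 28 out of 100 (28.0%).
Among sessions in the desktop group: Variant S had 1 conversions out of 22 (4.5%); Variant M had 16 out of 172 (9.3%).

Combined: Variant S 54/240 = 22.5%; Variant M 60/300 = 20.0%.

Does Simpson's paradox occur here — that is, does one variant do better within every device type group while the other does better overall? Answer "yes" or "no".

yes

Within each device type level (mobile 37.0% vs 57.1%; tablet 2.5% vs 28.0%; desktop 4.5% vs 9.3%), Variant M has the higher rate every time. Pooled: 22.5% vs 20.0% — Variant S has the higher rate overall. The two comparisons disagree.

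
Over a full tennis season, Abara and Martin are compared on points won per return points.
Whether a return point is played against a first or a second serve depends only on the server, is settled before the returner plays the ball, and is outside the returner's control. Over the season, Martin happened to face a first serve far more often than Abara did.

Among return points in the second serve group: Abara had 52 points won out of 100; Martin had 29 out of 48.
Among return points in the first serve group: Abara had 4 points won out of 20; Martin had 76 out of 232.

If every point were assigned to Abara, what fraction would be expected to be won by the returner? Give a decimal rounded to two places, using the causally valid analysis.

0.32

The imbalance in serve type arose from how return points were allocated, not from anything the player did; and serve type independently affects the outcome. The pooled gap is confounded — condition on serve type.
Standardising Abara to the population serve type mix: 0.370·52/100 + 0.630·4/20 = 0.318.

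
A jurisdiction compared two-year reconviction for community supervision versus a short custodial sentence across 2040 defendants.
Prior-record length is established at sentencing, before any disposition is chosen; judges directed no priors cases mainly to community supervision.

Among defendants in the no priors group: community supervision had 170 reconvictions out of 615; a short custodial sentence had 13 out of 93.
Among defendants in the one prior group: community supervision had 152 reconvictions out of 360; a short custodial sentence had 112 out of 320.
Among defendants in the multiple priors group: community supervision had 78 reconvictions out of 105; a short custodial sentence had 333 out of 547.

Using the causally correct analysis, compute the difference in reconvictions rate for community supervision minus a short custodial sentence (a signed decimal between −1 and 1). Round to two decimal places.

The stratified and pooled comparisons disagree (a short custodial sentence wins within each prior-record length; community supervision wins overall), so the answer turns on the causal role of prior-record length.
Prior-record length satisfies the back-door criterion: it is not a descendant of the disposition, and it blocks the spurious path from disposition to outcome. Adjusting for it (i.e., using the within-prior-record length rates) gives the causal effect.
Adjusting over the population distribution of prior-record length: 0.347·(0.276−0.140) + 0.333·(0.422−0.350) + 0.320·(0.743−0.609) = +0.114.

+0.11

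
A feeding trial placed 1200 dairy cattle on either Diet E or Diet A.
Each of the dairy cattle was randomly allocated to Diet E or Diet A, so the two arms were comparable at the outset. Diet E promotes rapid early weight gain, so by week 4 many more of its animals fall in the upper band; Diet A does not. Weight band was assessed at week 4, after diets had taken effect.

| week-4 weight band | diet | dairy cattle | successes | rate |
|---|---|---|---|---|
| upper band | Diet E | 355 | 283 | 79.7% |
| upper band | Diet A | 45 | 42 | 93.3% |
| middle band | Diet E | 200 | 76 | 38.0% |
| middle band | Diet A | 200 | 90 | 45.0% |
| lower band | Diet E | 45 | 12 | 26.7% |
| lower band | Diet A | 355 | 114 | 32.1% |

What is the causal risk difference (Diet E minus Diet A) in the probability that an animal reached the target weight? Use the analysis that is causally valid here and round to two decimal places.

The stratified and pooled comparisons disagree (Diet A wins within each week-4 weight band; Diet E wins overall), so the answer turns on the causal role of week-4 weight band.
Week-4 weight band here is a post-treatment variable shaped by the diet; conditioning on it would introduce bias rather than remove it. The overall comparison is the causal one.
The causal difference is the pooled difference: 0.618 − 0.410 = +0.208.

+0.21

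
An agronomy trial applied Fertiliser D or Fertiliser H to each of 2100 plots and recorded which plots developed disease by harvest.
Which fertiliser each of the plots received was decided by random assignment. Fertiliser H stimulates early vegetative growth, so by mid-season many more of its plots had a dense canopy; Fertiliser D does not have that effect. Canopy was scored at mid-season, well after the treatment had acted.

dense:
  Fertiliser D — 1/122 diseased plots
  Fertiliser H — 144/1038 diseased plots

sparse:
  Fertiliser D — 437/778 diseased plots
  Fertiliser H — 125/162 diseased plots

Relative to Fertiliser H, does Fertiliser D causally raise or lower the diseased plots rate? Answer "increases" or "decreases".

The distribution of mid-season canopy is itself part of what the fertiliser does — it is an intermediate outcome. Holding it fixed would remove that part of the effect; the total effect is the pooled difference.
Pooled: Fertiliser D 48.7% vs Fertiliser H 22.4%; Fertiliser H is lower overall.

increases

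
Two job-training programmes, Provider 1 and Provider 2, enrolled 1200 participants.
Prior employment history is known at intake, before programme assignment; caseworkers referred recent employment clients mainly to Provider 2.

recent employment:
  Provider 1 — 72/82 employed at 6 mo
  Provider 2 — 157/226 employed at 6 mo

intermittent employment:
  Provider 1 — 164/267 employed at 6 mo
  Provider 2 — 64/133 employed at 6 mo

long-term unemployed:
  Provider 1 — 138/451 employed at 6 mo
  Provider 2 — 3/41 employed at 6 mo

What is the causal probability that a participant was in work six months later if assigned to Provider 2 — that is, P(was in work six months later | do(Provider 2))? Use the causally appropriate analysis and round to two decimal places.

Prior employment history is set before the programme has any effect — it is not caused by the programme — and it independently drives the outcome. That makes it a confounder, so the causal comparison is within prior employment history levels.
Standardising Provider 2 to the population prior employment history mix: 0.257·157/226 + 0.333·64/133 + 0.410·3/41 = 0.369.

0.37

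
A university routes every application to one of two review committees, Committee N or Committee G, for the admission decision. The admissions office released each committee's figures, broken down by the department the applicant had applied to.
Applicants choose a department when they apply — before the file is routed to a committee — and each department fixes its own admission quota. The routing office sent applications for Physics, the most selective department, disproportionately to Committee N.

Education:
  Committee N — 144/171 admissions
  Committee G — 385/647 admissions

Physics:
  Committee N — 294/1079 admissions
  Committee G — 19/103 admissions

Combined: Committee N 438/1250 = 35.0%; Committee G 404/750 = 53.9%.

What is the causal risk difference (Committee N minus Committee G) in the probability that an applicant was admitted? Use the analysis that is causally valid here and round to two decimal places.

+0.15

Committee N is higher inside every department stratum but Committee G is higher in aggregate. Whether to stratify depends on how department relates to the review committee.
The imbalance in department arose from how applicants were allocated, not from anything the review committee did; and department independently affects the outcome. The pooled gap is confounded — condition on department.
Adjusting over the population distribution of department: 0.409·(0.842−0.595) + 0.591·(0.272−0.184) = +0.153.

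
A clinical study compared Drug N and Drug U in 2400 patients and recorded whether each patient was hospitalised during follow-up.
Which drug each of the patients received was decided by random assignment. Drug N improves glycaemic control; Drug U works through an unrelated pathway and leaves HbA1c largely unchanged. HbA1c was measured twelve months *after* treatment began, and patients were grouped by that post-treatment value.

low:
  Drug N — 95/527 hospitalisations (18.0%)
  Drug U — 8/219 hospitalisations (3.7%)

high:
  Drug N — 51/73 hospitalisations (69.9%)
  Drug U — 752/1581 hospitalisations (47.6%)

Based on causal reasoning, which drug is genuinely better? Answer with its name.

Drug N

The stratified and pooled comparisons disagree (Drug U wins within each HbA1c; Drug N wins overall), so the answer turns on the causal role of HbA1c.
HbA1c lies on the pathway drug → HbA1c → outcome, so adjusting for it blocks the indirect effect. For the total causal effect of drug, use the unadjusted pooled rates.
Pooled: Drug N 24.3% vs Drug U 42.2%; Drug N is lower overall.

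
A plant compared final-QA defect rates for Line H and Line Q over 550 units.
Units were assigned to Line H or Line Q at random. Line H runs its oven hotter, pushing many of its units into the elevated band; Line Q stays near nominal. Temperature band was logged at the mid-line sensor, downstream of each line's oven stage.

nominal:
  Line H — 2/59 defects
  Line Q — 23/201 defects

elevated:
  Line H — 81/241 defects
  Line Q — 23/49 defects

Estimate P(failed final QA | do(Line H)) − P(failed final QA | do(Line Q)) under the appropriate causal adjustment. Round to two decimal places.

+0.09

The in-process temperature band-specific comparison favours Line H throughout, but the pooled figures favour Line Q. The question is whether to condition on in-process temperature band.
The distribution of in-process temperature band is itself part of what the line does — it is an intermediate outcome. Holding it fixed would remove that part of the effect; the total effect is the pooled difference.
The causal difference is the pooled difference: 0.277 − 0.184 = +0.093.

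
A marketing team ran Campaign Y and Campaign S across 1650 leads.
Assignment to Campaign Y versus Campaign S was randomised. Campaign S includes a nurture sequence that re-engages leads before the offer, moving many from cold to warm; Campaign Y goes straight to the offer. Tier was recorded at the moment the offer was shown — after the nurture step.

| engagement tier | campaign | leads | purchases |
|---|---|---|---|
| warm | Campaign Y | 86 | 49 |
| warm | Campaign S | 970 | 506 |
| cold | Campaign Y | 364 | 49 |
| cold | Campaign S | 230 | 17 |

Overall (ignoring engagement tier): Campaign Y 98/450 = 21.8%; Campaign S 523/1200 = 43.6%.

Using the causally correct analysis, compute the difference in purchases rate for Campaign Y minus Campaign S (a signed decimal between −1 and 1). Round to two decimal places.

-0.22

The engagement tier-specific comparison favours Campaign Y throughout, but the pooled figures favour Campaign S. The question is whether to condition on engagement tier.
Stratifying would compare campaigns among leads the campaigns themselves sorted into engagement tier groups — a form of selection on an intermediate. The unconditioned pooled rates give the total causal effect.
The causal difference is the pooled difference: 0.218 − 0.436 = -0.218.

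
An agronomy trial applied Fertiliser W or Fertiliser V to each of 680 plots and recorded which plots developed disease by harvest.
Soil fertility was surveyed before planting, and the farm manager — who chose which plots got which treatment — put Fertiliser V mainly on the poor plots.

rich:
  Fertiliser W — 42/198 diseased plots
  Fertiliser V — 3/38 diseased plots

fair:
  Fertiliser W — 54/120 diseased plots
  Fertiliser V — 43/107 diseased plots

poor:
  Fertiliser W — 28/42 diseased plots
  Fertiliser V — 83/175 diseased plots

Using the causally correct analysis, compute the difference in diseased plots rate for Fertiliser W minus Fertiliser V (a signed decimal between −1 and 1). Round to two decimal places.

+0.12

The imbalance in soil fertility arose from how plots were allocated, not from anything the fertiliser did; and soil fertility independently affects the outcome. The pooled gap is confounded — condition on soil fertility.
Adjusting over the population distribution of soil fertility: 0.347·(0.212−0.079) + 0.334·(0.450−0.402) + 0.319·(0.667−0.474) = +0.124.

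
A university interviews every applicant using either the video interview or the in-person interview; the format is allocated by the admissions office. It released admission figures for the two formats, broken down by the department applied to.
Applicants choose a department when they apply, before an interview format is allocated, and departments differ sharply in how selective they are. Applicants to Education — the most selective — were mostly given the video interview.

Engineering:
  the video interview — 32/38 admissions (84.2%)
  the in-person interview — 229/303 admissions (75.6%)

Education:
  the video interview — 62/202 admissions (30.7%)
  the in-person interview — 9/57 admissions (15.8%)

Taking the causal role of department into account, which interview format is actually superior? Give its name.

Within every department level the video interview has the higher rate, yet pooled the in-person interview does — Simpson's reversal.
Nothing the interview format does changes department; the imbalance is an allocation artefact. With department also predicting the outcome, the pooled figure is confounded, and the within-stratum comparison is the causal one.
Within each level — Engineering: 84.2% vs 75.6%; Education: 30.7% vs 15.8% — the video interview is higher every time.

the video interview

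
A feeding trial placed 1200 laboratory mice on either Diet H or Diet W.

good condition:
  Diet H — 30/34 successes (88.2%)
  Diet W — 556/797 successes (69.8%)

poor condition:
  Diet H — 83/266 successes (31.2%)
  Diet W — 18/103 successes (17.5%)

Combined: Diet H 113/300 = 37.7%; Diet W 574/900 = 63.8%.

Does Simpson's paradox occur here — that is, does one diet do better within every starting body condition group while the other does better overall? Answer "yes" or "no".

yes

Within each starting body condition level (good condition 88.2% vs 69.8%; poor condition 31.2% vs 17.5%), Diet H has the higher rate every time. Pooled: 37.7% vs 63.8% — Diet W has the higher rate overall. The two comparisons disagree.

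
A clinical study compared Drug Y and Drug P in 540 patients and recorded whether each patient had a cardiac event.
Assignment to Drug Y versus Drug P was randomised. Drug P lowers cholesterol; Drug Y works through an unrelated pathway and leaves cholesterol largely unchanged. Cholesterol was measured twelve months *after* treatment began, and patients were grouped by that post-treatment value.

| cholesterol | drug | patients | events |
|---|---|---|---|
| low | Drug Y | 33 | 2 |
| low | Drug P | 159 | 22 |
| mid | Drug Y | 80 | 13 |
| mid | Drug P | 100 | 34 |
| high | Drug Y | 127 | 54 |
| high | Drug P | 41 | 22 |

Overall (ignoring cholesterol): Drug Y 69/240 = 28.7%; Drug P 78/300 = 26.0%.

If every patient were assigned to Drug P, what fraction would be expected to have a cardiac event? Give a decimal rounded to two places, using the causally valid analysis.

Within every cholesterol level Drug Y has the lower rate, yet pooled Drug P does — Simpson's reversal.
Stratifying would compare drugs among patients the drugs themselves sorted into cholesterol groups — a form of selection on an intermediate. The unconditioned pooled rates give the total causal effect.
So P(outcome | do(Drug P)) is just the pooled rate for Drug P: 78/300 = 0.260.

0.26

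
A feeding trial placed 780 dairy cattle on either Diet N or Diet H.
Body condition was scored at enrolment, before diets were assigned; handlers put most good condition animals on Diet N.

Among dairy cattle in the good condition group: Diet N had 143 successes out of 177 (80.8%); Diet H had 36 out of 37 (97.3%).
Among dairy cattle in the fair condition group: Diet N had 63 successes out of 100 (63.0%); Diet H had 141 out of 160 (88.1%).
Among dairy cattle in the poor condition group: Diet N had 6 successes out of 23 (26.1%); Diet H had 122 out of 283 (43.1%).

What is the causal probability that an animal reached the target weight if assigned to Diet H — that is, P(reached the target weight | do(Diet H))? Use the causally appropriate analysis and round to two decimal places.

The stratified and pooled comparisons disagree (Diet H wins within each starting body condition; Diet N wins overall), so the answer turns on the causal role of starting body condition.
Starting body condition is set before the diet has any effect — it is not caused by the diet — and it independently drives the outcome. That makes it a confounder, so the causal comparison is within starting body condition levels.
Standardising Diet H to the population starting body condition mix: 0.274·36/37 + 0.333·141/160 + 0.392·122/283 = 0.730.

0.73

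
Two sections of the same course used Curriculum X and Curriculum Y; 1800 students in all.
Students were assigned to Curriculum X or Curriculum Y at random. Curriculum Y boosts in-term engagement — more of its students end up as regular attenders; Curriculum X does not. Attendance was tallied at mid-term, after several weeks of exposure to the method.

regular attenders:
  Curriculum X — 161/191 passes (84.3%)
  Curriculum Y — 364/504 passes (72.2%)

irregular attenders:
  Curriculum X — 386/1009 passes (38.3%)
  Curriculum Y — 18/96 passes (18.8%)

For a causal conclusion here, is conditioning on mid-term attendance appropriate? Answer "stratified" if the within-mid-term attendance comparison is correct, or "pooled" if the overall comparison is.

pooled

The distribution of mid-term attendance is itself part of what the teaching method does — it is an intermediate outcome. Holding it fixed would remove that part of the effect; the total effect is the pooled difference.
Pooled: Curriculum X 45.6% vs Curriculum Y 63.7%; Curriculum Y is higher overall.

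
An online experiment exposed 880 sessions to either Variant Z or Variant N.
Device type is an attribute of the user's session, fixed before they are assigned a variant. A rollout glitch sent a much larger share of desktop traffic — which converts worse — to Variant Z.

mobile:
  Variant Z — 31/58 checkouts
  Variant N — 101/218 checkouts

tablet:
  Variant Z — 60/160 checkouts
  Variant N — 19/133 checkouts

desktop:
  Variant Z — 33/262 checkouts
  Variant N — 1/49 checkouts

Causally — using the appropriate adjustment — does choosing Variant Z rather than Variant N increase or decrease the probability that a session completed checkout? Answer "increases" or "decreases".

increases

The device type-specific comparison favours Variant Z throughout, but the pooled figures favour Variant N. The question is whether to condition on device type.
Nothing the variant does changes device type; the imbalance is an allocation artefact. With device type also predicting the outcome, the pooled figure is confounded, and the within-stratum comparison is the causal one.
Within each level — mobile: 53.4% vs 46.3%; tablet: 37.5% vs 14.3%; desktop: 12.6% vs 2.0% — Variant Z is higher every time.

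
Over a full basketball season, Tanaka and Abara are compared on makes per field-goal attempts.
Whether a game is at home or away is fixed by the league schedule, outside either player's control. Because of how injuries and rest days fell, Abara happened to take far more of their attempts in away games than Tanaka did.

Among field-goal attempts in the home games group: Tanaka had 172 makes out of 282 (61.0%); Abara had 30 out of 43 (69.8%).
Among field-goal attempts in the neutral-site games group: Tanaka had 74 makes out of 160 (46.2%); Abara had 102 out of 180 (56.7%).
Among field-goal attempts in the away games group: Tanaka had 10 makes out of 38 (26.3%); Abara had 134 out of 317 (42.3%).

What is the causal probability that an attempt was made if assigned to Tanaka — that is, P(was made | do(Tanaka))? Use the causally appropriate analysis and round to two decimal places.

Nothing the player does changes game venue; the imbalance is an allocation artefact. With game venue also predicting the outcome, the pooled figure is confounded, and the within-stratum comparison is the causal one.
Standardising Tanaka to the population game venue mix: 0.319·172/282 + 0.333·74/160 + 0.348·10/38 = 0.440.

0.44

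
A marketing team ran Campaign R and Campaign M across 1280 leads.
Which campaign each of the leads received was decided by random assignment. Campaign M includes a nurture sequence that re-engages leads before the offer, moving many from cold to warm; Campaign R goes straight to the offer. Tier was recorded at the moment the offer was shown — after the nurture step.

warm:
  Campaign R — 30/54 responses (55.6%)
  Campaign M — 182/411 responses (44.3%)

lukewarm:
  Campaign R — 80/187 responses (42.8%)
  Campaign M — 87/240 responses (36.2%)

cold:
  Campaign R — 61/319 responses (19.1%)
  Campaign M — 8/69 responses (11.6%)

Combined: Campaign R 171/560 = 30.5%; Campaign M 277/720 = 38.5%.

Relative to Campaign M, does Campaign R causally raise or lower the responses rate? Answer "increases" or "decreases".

decreases

The engagement tier-specific comparison favours Campaign R throughout, but the pooled figures favour Campaign M. The question is whether to condition on engagement tier.
Engagement tier lies on the pathway campaign → engagement tier → outcome, so adjusting for it blocks the indirect effect. For the total causal effect of campaign, use the unadjusted pooled rates.
Pooled: Campaign R 30.5% vs Campaign M 38.5%; Campaign M is higher overall.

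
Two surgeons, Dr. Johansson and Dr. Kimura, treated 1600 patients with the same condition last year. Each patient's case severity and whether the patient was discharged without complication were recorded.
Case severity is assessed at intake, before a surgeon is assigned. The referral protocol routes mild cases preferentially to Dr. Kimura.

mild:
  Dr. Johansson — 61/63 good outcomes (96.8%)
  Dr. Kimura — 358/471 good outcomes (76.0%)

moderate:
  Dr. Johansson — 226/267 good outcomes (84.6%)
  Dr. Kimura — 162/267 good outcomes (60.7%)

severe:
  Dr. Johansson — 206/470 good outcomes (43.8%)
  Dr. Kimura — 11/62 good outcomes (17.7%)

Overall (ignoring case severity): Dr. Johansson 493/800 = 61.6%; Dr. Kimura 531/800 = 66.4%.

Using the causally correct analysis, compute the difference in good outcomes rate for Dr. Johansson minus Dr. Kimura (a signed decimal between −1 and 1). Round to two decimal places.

+0.24

Case severity satisfies the back-door criterion: it is not a descendant of the surgeon, and it blocks the spurious path from surgeon to outcome. Adjusting for it (i.e., using the within-case severity rates) gives the causal effect.
Adjusting over the population distribution of case severity: 0.334·(0.968−0.760) + 0.334·(0.846−0.607) + 0.333·(0.438−0.177) = +0.236.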